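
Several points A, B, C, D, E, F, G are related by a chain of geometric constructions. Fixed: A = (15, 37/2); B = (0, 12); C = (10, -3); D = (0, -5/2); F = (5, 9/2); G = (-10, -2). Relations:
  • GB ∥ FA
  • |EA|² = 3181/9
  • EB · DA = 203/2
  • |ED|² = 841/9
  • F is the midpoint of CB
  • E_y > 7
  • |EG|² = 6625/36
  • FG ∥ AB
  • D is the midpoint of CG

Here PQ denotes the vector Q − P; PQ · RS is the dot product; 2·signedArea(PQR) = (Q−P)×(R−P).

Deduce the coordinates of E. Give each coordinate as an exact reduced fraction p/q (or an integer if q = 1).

E = (0, 43/6)

1. E_x = 0  [line -15·x + -21·y + 301/2 = 0 ∩ |ED|² = 841/9]
2. E_y = 43/6  [line -15·x + -21·y + 301/2 = 0 ∩ |ED|² = 841/9]
   → E = (0, 43/6)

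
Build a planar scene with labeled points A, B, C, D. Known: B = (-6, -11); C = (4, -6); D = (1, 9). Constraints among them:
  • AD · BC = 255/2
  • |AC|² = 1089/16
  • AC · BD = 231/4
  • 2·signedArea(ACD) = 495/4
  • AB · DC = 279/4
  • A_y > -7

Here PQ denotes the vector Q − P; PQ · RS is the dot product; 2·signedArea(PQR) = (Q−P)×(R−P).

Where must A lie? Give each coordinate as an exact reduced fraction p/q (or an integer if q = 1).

1. A_x = -17/4  [AB · DC = 279/4 ∩ AD · BC = 255/2]
2. A_y = -6  [AB · DC = 279/4 ∩ AD · BC = 255/2]
   → A = (-17/4, -6)

A = (-17/4, -6)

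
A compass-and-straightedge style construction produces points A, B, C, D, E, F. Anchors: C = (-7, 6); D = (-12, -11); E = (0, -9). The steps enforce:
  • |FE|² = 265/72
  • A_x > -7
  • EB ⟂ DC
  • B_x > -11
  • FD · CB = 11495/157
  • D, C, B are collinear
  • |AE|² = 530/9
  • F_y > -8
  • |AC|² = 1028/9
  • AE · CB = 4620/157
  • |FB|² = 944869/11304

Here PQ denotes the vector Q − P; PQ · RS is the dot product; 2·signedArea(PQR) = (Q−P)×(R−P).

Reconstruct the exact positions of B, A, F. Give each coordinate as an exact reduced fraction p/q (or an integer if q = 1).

1. B_x = -1649/157  [D, C, B are collinear ∩ EB ⟂ DC]
2. B_y = -928/157  [D, C, B are collinear ∩ EB ⟂ DC]
   → B = (-1649/157, -928/157)
3. A_x = -19/3  [line 550/157·x + 1870/157·y + 12210/157 = 0 ∩ |AC|² = 1028/9]
4. A_y = -14/3  [line 550/157·x + 1870/157·y + 12210/157 = 0 ∩ |AC|² = 1028/9]
   → A = (-19/3, -14/3)
5. F_x = -19/12  [line 550/157·x + 1870/157·y + 15675/157 = 0 ∩ |FE|² = 265/72]
6. F_y = -95/12  [line 550/157·x + 1870/157·y + 15675/157 = 0 ∩ |FE|² = 265/72]
   → F = (-19/12, -95/12)

A = (-19/3, -14/3)
B = (-1649/157, -928/157)
F = (-19/12, -95/12)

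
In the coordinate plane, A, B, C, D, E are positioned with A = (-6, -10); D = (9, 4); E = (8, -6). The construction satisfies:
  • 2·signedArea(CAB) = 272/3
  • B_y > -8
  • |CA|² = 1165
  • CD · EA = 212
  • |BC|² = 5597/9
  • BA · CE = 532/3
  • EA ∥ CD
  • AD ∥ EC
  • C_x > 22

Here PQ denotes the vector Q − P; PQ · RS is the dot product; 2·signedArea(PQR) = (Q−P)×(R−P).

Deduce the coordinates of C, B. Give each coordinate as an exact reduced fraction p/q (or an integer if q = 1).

B = (10/3, -22/3)
C = (23, 8)

1. C_x = 23  [EA ∥ CD ∩ AD ∥ EC]
2. C_y = 8  [EA ∥ CD ∩ AD ∥ EC]
   → C = (23, 8)
3. B_x = 10/3  [BA · CE = 532/3 ∩ 2·signedArea(CAB) = 272/3]
4. B_y = -22/3  [BA · CE = 532/3 ∩ 2·signedArea(CAB) = 272/3]
   → B = (10/3, -22/3)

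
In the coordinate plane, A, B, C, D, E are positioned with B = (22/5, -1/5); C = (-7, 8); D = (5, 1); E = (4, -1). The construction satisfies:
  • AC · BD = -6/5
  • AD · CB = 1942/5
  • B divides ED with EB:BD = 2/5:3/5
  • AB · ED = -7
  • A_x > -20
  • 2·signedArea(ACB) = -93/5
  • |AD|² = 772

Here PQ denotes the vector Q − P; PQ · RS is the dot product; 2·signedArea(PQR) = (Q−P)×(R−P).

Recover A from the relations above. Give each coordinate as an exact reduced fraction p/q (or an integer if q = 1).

1. A_x = -19  [AC · BD = -6/5 ∩ AD · CB = 1942/5]
2. A_y = 15  [AC · BD = -6/5 ∩ AD · CB = 1942/5]
   → A = (-19, 15)

A = (-19, 15)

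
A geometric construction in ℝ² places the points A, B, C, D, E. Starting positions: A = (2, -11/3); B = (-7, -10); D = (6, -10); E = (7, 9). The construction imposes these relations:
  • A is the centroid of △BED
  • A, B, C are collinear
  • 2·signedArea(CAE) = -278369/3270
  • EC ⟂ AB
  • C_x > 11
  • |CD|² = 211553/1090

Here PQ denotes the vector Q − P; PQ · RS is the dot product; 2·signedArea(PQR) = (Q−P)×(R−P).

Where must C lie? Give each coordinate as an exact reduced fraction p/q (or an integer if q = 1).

1. C_x = 12323/1090  [A, B, C are collinear ∩ EC ⟂ AB]
2. C_y = 3141/1090  [A, B, C are collinear ∩ EC ⟂ AB]
   → C = (12323/1090, 3141/1090)

C = (12323/1090, 3141/1090)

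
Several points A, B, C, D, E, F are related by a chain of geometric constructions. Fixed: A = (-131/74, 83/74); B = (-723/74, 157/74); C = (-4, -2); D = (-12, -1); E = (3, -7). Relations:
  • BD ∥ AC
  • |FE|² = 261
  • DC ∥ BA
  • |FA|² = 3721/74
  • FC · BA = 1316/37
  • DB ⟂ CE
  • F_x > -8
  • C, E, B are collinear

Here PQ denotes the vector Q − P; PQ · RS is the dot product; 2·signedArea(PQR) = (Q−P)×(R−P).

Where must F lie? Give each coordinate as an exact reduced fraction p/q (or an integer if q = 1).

F = (-279/37, 194/37)

1. F_x = -279/37  [line -8·x + 1·y + -2426/37 = 0 ∩ |FA|² = 3721/74]
2. F_y = 194/37  [line -8·x + 1·y + -2426/37 = 0 ∩ |FA|² = 3721/74]
   → F = (-279/37, 194/37)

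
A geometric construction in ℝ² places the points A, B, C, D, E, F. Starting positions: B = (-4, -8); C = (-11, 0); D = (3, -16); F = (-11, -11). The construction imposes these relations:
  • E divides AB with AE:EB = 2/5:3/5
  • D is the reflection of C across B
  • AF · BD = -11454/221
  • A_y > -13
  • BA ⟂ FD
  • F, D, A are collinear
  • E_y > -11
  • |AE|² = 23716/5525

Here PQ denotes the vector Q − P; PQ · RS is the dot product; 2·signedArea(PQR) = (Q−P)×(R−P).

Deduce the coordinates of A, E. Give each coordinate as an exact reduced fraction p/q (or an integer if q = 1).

A = (-1269/221, -2846/221)
E = (-1115/221, -12074/1105)

1. A_x = -1269/221  [F, D, A are collinear ∩ BA ⟂ FD]
2. A_y = -2846/221  [F, D, A are collinear ∩ BA ⟂ FD]
   → A = (-1269/221, -2846/221)
3. E_x = -1115/221  [E divides AB with AE:EB = 2/5:3/5]
4. E_y = -12074/1105  [E divides AB with AE:EB = 2/5:3/5]
   → E = (-1115/221, -12074/1105)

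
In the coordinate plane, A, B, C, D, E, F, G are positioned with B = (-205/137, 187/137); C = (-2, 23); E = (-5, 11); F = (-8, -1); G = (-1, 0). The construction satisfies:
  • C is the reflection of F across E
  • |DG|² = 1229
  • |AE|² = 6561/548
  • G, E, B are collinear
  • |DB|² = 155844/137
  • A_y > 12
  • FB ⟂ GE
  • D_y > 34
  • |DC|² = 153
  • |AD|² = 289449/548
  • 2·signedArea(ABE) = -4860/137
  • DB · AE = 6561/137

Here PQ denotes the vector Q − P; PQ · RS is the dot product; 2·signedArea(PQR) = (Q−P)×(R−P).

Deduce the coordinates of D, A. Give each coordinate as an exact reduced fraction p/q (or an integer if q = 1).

A = (-479/274, 1669/137)
D = (1, 35)

1. A_x = -479/274  [line -1320/137·x + -480/137·y + 3540/137 = 0 ∩ |AE|² = 6561/548]
2. A_y = 1669/137  [line -1320/137·x + -480/137·y + 3540/137 = 0 ∩ |AE|² = 6561/548]
   → A = (-479/274, 1669/137)
3. D_x = 1  [line 891/274·x + 162/137·y + -12231/274 = 0 ∩ |DB|² = 155844/137]
4. D_y = 35  [line 891/274·x + 162/137·y + -12231/274 = 0 ∩ |DB|² = 155844/137]
   → D = (1, 35)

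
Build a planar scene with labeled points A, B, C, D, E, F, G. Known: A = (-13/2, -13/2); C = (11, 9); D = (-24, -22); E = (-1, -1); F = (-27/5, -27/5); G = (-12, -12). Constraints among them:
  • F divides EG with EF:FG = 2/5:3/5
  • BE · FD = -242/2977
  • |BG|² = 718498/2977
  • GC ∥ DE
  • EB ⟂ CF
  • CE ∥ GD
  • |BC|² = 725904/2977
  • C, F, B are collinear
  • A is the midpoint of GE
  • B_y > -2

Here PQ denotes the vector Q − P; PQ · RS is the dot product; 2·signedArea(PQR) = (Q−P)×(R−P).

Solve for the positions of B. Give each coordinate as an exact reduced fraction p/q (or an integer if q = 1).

1. B_x = -2185/2977  [C, F, B are collinear ∩ EB ⟂ CF]
2. B_y = -3879/2977  [C, F, B are collinear ∩ EB ⟂ CF]
   → B = (-2185/2977, -3879/2977)

B = (-2185/2977, -3879/2977)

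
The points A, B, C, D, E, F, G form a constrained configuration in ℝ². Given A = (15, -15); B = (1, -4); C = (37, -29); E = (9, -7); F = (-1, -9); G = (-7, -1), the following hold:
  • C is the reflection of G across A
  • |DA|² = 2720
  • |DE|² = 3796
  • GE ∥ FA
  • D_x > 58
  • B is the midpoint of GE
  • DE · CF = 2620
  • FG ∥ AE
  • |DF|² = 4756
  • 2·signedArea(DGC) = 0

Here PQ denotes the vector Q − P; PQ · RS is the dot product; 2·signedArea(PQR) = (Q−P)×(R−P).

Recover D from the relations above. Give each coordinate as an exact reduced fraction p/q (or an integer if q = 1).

1. D_x = 59  [2·signedArea(DGC) = 0 ∩ DE · CF = 2620]
2. D_y = -43  [2·signedArea(DGC) = 0 ∩ DE · CF = 2620]
   → D = (59, -43)

D = (59, -43)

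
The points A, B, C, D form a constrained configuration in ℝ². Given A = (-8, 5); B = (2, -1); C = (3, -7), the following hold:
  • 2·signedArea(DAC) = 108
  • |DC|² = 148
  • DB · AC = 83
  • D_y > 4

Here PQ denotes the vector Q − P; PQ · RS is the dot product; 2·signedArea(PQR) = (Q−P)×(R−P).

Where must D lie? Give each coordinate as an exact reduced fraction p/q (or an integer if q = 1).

1. D_x = 1  [2·signedArea(DAC) = 108 ∩ DB · AC = 83]
2. D_y = 5  [2·signedArea(DAC) = 108 ∩ DB · AC = 83]
   → D = (1, 5)

D = (1, 5)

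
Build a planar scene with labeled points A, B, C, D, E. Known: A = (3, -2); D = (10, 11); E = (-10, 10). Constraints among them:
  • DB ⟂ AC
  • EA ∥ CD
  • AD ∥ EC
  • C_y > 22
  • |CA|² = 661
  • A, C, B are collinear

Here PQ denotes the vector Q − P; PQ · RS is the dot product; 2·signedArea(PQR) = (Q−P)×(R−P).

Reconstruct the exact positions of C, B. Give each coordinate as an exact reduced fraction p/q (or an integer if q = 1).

B = (285/661, 5753/661)
C = (-3, 23)

1. C_x = -3  [EA ∥ CD ∩ AD ∥ EC]
2. C_y = 23  [EA ∥ CD ∩ AD ∥ EC]
   → C = (-3, 23)
3. B_x = 285/661  [A, C, B are collinear ∩ DB ⟂ AC]
4. B_y = 5753/661  [A, C, B are collinear ∩ DB ⟂ AC]
   → B = (285/661, 5753/661)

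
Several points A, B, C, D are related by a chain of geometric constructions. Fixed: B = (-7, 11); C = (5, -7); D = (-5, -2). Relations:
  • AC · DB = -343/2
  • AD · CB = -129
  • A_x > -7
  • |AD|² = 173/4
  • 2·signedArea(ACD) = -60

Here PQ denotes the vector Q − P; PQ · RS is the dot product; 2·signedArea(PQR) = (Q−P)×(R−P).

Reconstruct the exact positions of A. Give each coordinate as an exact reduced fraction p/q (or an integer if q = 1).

1. A_x = -6  [2·signedArea(ACD) = -60 ∩ AC · DB = -343/2]
2. A_y = 9/2  [2·signedArea(ACD) = -60 ∩ AC · DB = -343/2]
   → A = (-6, 9/2)

A = (-6, 9/2)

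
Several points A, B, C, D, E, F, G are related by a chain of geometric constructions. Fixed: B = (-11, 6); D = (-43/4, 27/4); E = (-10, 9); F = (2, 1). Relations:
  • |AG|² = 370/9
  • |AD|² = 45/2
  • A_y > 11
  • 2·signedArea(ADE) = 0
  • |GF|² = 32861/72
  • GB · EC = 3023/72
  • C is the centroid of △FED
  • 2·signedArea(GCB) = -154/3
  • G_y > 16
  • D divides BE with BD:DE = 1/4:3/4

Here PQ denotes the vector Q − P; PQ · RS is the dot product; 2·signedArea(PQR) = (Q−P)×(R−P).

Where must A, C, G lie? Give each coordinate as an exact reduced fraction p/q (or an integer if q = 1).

A = (-37/4, 45/4)
C = (-25/4, 67/12)
G = (-49/4, 203/12)

1. A_x = -37/4  [line -9/4·x + 3/4·y + -117/4 = 0 ∩ |AD|² = 45/2]
2. A_y = 45/4  [line -9/4·x + 3/4·y + -117/4 = 0 ∩ |AD|² = 45/2]
   → A = (-37/4, 45/4)
3. C_x = -25/4  [C is the centroid of △FED]
4. C_y = 67/12  [C is the centroid of △FED]
   → C = (-25/4, 67/12)
5. G_x = -49/4  [2·signedArea(GCB) = -154/3 ∩ GB · EC = 3023/72]
6. G_y = 203/12  [2·signedArea(GCB) = -154/3 ∩ GB · EC = 3023/72]
   → G = (-49/4, 203/12)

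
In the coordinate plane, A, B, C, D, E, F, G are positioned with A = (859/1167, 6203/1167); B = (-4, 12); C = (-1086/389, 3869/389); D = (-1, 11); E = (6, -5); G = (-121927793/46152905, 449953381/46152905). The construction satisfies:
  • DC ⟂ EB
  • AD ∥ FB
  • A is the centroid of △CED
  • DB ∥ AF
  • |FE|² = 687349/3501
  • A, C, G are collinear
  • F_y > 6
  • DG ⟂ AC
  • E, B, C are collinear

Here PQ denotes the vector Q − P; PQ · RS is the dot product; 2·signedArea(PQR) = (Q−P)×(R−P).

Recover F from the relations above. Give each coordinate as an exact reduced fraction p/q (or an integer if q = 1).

F = (-2642/1167, 7370/1167)

1. F_x = -2642/1167  [AD ∥ FB ∩ DB ∥ AF]
2. F_y = 7370/1167  [AD ∥ FB ∩ DB ∥ AF]
   → F = (-2642/1167, 7370/1167)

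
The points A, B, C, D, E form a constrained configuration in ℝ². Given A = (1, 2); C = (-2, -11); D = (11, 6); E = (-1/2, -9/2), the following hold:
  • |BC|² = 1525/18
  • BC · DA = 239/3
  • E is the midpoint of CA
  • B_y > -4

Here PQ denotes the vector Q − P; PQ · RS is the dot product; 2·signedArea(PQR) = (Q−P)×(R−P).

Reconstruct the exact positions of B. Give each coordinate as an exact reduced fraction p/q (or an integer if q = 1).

1. B_x = 17/6  [line 10·x + 4·y + -47/3 = 0 ∩ |BC|² = 1525/18]
2. B_y = -19/6  [line 10·x + 4·y + -47/3 = 0 ∩ |BC|² = 1525/18]
   → B = (17/6, -19/6)

B = (17/6, -19/6)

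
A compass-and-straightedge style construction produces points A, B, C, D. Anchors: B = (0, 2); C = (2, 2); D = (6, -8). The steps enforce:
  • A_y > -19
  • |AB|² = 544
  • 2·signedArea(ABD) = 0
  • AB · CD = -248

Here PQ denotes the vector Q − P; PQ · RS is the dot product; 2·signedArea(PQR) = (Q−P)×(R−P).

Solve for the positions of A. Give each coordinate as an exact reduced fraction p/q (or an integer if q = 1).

1. A_x = 12  [2·signedArea(ABD) = 0 ∩ AB · CD = -248]
2. A_y = -18  [2·signedArea(ABD) = 0 ∩ AB · CD = -248]
   → A = (12, -18)

A = (12, -18)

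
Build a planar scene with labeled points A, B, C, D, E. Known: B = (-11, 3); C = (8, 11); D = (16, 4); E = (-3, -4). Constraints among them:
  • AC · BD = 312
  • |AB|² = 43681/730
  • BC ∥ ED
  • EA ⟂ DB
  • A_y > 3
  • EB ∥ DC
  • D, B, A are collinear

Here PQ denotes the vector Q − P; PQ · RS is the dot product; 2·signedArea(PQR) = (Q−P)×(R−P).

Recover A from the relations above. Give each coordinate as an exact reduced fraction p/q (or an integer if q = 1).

1. A_x = -2387/730  [D, B, A are collinear ∩ EA ⟂ DB]
2. A_y = 2399/730  [D, B, A are collinear ∩ EA ⟂ DB]
   → A = (-2387/730, 2399/730)

A = (-2387/730, 2399/730)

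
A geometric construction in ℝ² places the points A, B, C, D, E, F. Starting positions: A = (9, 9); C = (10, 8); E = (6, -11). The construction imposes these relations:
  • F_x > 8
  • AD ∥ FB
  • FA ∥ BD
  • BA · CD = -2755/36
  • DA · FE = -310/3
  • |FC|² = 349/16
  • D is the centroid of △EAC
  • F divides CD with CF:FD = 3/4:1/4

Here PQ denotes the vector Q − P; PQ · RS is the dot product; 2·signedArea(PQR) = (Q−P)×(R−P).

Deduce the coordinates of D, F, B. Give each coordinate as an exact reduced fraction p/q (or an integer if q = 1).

B = (97/12, -7/2)
D = (25/3, 2)
F = (35/4, 7/2)

1. D_x = 25/3  [D is the centroid of △EAC]
2. D_y = 2  [D is the centroid of △EAC]
   → D = (25/3, 2)
3. F_x = 35/4  [F divides CD with CF:FD = 3/4:1/4]
4. F_y = 7/2  [F divides CD with CF:FD = 3/4:1/4]
   → F = (35/4, 7/2)
5. B_x = 97/12  [FA ∥ BD ∩ AD ∥ FB]
6. B_y = -7/2  [FA ∥ BD ∩ AD ∥ FB]
   → B = (97/12, -7/2)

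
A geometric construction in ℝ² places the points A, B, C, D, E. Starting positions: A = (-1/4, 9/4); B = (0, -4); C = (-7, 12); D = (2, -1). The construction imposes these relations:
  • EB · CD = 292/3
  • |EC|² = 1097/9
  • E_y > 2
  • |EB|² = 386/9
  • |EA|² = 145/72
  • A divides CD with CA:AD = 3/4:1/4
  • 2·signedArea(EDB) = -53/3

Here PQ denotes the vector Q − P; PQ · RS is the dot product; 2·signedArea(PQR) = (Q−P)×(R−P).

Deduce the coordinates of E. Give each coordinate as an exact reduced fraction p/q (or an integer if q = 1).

1. E_x = -5/3  [EB · CD = 292/3 ∩ 2·signedArea(EDB) = -53/3]
2. E_y = 7/3  [EB · CD = 292/3 ∩ 2·signedArea(EDB) = -53/3]
   → E = (-5/3, 7/3)

E = (-5/3, 7/3)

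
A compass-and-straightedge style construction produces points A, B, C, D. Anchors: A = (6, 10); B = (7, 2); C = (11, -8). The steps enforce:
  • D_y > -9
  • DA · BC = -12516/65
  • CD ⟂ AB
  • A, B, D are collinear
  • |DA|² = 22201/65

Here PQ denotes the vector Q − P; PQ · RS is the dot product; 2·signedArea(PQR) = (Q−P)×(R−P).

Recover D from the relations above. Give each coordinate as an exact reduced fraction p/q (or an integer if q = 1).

1. D_x = 539/65  [A, B, D are collinear ∩ CD ⟂ AB]
2. D_y = -542/65  [A, B, D are collinear ∩ CD ⟂ AB]
   → D = (539/65, -542/65)

D = (539/65, -542/65)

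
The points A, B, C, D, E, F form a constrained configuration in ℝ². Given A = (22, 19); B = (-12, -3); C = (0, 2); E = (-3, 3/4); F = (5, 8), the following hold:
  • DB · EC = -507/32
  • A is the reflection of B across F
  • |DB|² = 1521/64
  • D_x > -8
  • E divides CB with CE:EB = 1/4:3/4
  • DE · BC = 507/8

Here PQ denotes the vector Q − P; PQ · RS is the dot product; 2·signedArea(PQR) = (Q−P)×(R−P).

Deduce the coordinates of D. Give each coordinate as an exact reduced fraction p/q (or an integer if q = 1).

D = (-15/2, -9/8)

1. D_x = -15/2  [line -12·x + -5·y + -765/8 = 0 ∩ |DB|² = 1521/64]
2. D_y = -9/8  [line -12·x + -5·y + -765/8 = 0 ∩ |DB|² = 1521/64]
   → D = (-15/2, -9/8)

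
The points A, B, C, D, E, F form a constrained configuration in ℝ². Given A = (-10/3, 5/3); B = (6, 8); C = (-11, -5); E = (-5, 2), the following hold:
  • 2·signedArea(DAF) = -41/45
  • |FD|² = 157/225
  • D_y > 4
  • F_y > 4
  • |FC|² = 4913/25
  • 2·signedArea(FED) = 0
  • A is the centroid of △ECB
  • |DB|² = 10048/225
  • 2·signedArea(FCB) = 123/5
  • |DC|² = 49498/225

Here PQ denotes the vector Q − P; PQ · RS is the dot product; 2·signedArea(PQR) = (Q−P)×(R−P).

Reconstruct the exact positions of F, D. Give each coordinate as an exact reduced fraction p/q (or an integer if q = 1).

D = (2/15, 24/5)
F = (-3/5, 22/5)

1. F_x = -3/5  [line -13·x + 17·y + -413/5 = 0 ∩ |FC|² = 4913/25]
2. F_y = 22/5  [line -13·x + 17·y + -413/5 = 0 ∩ |FC|² = 4913/25]
   → F = (-3/5, 22/5)
3. D_x = 2/15  [2·signedArea(FED) = 0 ∩ 2·signedArea(DAF) = -41/45]
4. D_y = 24/5  [2·signedArea(FED) = 0 ∩ 2·signedArea(DAF) = -41/45]
   → D = (2/15, 24/5)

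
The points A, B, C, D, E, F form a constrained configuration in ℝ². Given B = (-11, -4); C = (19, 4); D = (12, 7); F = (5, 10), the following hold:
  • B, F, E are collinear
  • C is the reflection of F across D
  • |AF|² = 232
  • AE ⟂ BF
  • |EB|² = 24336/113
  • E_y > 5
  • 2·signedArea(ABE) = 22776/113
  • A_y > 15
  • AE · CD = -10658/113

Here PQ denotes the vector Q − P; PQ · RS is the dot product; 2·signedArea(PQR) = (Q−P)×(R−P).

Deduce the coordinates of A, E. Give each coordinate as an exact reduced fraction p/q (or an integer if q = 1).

A = (-9, 16)
E = (5/113, 640/113)

1. E_x = 5/113  [line -14·x + 16·y + -90 = 0 ∩ |EB|² = 24336/113]
2. E_y = 640/113  [line -14·x + 16·y + -90 = 0 ∩ |EB|² = 24336/113]
   → E = (5/113, 640/113)
3. A_x = -9  [AE · CD = -10658/113 ∩ AE ⟂ BF]
4. A_y = 16  [AE · CD = -10658/113 ∩ AE ⟂ BF]
   → A = (-9, 16)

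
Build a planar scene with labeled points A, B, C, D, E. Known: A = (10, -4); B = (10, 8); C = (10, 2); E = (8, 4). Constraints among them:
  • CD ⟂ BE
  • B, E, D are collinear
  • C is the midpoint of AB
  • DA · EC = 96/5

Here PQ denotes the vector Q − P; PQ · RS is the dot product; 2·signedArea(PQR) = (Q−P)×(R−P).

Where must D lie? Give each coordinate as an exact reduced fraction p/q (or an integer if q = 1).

1. D_x = 38/5  [B, E, D are collinear ∩ CD ⟂ BE]
2. D_y = 16/5  [B, E, D are collinear ∩ CD ⟂ BE]
   → D = (38/5, 16/5)

D = (38/5, 16/5)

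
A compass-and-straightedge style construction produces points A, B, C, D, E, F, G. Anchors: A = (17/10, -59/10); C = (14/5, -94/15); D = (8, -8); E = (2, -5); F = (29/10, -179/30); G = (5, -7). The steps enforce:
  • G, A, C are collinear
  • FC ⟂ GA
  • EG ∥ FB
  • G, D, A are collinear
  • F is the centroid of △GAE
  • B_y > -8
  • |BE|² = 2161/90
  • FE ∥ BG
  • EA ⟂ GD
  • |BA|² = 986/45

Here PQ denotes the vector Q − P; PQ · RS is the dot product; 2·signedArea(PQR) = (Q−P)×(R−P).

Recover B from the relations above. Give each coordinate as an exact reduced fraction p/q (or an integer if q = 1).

B = (59/10, -239/30)

1. B_x = 59/10  [FE ∥ BG ∩ EG ∥ FB]
2. B_y = -239/30  [FE ∥ BG ∩ EG ∥ FB]
   → B = (59/10, -239/30)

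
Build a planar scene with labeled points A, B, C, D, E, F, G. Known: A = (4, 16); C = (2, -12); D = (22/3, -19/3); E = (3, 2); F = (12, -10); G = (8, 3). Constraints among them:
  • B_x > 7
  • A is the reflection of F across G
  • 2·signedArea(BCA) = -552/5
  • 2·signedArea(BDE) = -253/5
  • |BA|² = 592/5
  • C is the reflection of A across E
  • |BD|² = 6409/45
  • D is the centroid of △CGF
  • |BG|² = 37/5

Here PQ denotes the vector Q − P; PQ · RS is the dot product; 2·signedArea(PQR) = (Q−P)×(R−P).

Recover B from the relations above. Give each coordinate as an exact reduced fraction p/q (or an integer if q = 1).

B = (36/5, 28/5)

1. B_x = 36/5  [2·signedArea(BCA) = -552/5 ∩ 2·signedArea(BDE) = -253/5]
2. B_y = 28/5  [2·signedArea(BCA) = -552/5 ∩ 2·signedArea(BDE) = -253/5]
   → B = (36/5, 28/5)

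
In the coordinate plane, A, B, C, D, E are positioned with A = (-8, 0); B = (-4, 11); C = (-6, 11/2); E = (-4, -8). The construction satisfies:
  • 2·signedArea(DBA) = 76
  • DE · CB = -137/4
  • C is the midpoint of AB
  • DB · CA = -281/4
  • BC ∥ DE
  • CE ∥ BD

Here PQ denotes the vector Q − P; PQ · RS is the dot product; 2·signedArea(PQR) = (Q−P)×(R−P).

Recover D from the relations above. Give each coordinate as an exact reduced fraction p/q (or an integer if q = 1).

D = (-2, -5/2)

1. D_x = -2  [BC ∥ DE ∩ CE ∥ BD]
2. D_y = -5/2  [BC ∥ DE ∩ CE ∥ BD]
   → D = (-2, -5/2)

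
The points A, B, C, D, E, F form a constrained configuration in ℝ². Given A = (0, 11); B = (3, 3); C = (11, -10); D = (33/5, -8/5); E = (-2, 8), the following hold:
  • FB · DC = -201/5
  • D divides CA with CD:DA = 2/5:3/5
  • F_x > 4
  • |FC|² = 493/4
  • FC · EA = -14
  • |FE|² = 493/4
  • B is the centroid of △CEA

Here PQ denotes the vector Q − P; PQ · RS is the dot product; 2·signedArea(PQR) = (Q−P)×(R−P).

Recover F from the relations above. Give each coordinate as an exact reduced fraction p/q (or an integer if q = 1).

F = (9/2, -1)

1. F_x = 9/2  [FC · EA = -14 ∩ FB · DC = -201/5]
2. F_y = -1  [FC · EA = -14 ∩ FB · DC = -201/5]
   → F = (9/2, -1)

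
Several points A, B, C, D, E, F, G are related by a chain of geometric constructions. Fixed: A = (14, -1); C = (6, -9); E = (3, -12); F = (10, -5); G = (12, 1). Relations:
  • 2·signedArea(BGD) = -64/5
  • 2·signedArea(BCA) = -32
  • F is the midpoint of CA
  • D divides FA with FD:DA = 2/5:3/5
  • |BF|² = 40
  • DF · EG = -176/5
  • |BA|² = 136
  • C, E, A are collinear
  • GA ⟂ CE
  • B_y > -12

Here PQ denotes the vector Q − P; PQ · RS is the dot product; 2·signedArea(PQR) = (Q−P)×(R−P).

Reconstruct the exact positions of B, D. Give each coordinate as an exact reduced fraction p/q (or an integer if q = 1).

B = (8, -11)
D = (58/5, -17/5)

1. D_x = 58/5  [D divides FA with FD:DA = 2/5:3/5]
2. D_y = -17/5  [D divides FA with FD:DA = 2/5:3/5]
   → D = (58/5, -17/5)
3. B_x = 8  [2·signedArea(BGD) = -64/5 ∩ 2·signedArea(BCA) = -32]
4. B_y = -11  [2·signedArea(BGD) = -64/5 ∩ 2·signedArea(BCA) = -32]
   → B = (8, -11)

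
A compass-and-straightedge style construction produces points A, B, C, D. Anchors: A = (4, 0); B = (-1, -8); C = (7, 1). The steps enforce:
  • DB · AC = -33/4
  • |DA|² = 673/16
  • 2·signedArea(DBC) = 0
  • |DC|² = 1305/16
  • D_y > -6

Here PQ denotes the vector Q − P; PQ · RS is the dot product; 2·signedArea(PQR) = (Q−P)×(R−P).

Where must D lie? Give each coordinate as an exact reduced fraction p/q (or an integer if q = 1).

D = (1, -23/4)

1. D_x = 1  [2·signedArea(DBC) = 0 ∩ DB · AC = -33/4]
2. D_y = -23/4  [2·signedArea(DBC) = 0 ∩ DB · AC = -33/4]
   → D = (1, -23/4)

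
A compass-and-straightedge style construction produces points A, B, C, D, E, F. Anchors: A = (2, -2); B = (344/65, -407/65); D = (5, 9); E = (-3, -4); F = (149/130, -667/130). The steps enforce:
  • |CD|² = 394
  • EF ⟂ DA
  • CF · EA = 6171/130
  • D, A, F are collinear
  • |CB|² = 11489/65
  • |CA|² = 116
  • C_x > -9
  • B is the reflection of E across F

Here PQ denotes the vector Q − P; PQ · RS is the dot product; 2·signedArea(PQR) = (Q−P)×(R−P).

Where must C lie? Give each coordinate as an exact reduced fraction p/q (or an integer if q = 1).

1. C_x = -8  [line -5·x + -2·y + -52 = 0 ∩ |CD|² = 394]
2. C_y = -6  [line -5·x + -2·y + -52 = 0 ∩ |CD|² = 394]
   → C = (-8, -6)

C = (-8, -6)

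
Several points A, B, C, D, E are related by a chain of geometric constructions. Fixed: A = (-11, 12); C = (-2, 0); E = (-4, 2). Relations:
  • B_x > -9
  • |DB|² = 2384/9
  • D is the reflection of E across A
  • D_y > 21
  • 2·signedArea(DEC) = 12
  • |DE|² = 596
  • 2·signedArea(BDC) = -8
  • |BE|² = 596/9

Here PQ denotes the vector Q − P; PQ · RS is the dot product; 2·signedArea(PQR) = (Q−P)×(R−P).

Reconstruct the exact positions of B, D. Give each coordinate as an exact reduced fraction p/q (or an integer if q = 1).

1. D_x = -18  [D is the reflection of E across A]
2. D_y = 22  [D is the reflection of E across A]
   → D = (-18, 22)
3. B_x = -26/3  [line 22·x + 16·y + 52 = 0 ∩ |DB|² = 2384/9]
4. B_y = 26/3  [line 22·x + 16·y + 52 = 0 ∩ |DB|² = 2384/9]
   → B = (-26/3, 26/3)

B = (-26/3, 26/3)
D = (-18, 22)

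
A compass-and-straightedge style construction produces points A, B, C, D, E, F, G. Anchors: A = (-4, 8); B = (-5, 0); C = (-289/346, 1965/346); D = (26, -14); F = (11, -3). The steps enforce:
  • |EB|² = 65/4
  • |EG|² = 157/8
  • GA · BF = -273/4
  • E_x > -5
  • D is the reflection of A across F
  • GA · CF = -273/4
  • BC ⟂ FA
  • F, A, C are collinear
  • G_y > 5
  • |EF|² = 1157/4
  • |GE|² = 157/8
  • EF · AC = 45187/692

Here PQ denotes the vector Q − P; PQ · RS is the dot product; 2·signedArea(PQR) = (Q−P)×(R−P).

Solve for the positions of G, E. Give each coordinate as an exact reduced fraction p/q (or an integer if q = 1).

1. G_x = -1/4  [GA · BF = -273/4 ∩ GA · CF = -273/4]
2. G_y = 21/4  [GA · BF = -273/4 ∩ GA · CF = -273/4]
   → G = (-1/4, 21/4)
3. E_x = -9/2  [line -1095/346·x + 803/346·y + -16279/692 = 0 ∩ |EB|² = 65/4]
4. E_y = 4  [line -1095/346·x + 803/346·y + -16279/692 = 0 ∩ |EB|² = 65/4]
   → E = (-9/2, 4)

E = (-9/2, 4)
G = (-1/4, 21/4)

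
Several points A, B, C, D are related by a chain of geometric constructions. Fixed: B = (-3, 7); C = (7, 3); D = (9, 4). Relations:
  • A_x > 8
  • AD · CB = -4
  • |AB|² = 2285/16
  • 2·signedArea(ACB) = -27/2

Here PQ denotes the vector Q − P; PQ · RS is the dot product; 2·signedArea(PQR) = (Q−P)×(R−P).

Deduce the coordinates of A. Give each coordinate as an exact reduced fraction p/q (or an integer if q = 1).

1. A_x = 17/2  [2·signedArea(ACB) = -27/2 ∩ AD · CB = -4]
2. A_y = 15/4  [2·signedArea(ACB) = -27/2 ∩ AD · CB = -4]
   → A = (17/2, 15/4)

A = (17/2, 15/4)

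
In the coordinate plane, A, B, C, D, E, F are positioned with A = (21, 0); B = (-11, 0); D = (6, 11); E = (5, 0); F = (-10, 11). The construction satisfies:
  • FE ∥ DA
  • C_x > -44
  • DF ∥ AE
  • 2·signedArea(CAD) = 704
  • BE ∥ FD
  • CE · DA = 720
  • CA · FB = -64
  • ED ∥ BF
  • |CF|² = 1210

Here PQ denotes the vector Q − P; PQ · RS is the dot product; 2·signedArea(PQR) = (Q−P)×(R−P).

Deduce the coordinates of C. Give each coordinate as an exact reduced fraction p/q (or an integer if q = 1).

C = (-43, 0)

1. C_x = -43  [CA · FB = -64 ∩ 2·signedArea(CAD) = 704]
2. C_y = 0  [CA · FB = -64 ∩ 2·signedArea(CAD) = 704]
   → C = (-43, 0)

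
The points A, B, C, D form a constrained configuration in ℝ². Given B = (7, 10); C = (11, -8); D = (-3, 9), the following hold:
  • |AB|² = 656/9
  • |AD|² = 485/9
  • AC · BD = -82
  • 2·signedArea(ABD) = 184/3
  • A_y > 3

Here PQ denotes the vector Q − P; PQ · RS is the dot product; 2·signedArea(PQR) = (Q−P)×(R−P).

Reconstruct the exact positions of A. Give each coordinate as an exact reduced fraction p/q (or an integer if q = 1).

A = (5/3, 10/3)

1. A_x = 5/3  [2·signedArea(ABD) = 184/3 ∩ AC · BD = -82]
2. A_y = 10/3  [2·signedArea(ABD) = 184/3 ∩ AC · BD = -82]
   → A = (5/3, 10/3)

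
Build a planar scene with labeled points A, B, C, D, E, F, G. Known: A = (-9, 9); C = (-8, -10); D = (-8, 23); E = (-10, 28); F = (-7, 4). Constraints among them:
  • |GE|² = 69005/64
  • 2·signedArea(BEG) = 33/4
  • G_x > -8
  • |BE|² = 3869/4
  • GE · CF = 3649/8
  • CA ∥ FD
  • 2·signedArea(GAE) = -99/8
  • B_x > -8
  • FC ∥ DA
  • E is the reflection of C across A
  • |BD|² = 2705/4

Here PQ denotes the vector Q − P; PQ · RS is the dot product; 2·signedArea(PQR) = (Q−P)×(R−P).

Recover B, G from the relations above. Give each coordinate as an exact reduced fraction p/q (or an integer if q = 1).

B = (-15/2, -3)
G = (-61/8, -19/4)

1. G_x = -61/8  [2·signedArea(GAE) = -99/8 ∩ GE · CF = 3649/8]
2. G_y = -19/4  [2·signedArea(GAE) = -99/8 ∩ GE · CF = 3649/8]
   → G = (-61/8, -19/4)
3. B_x = -15/2  [line 131/4·x + 19/8·y + 1011/4 = 0 ∩ |BD|² = 2705/4]
4. B_y = -3  [line 131/4·x + 19/8·y + 1011/4 = 0 ∩ |BD|² = 2705/4]
   → B = (-15/2, -3)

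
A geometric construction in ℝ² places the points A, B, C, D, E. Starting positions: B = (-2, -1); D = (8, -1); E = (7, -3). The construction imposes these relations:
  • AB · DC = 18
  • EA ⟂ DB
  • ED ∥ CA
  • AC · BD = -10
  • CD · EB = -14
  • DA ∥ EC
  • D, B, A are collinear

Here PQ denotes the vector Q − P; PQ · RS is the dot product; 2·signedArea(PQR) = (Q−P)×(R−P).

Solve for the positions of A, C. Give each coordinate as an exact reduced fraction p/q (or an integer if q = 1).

1. A_x = 7  [D, B, A are collinear ∩ EA ⟂ DB]
2. A_y = -1  [D, B, A are collinear ∩ EA ⟂ DB]
   → A = (7, -1)
3. C_x = 6  [ED ∥ CA ∩ DA ∥ EC]
4. C_y = -3  [ED ∥ CA ∩ DA ∥ EC]
   → C = (6, -3)

A = (7, -1)
C = (6, -3)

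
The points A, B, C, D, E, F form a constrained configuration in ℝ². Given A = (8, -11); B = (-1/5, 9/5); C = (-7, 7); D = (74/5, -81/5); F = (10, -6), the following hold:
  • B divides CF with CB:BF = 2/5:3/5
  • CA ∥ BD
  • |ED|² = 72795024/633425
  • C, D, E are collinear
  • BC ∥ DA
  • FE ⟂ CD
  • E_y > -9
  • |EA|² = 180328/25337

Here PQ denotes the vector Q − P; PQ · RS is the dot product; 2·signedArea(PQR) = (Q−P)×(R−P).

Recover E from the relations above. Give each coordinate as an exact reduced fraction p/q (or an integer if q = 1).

E = (188990/25337, -212517/25337)

1. E_x = 188990/25337  [C, D, E are collinear ∩ FE ⟂ CD]
2. E_y = -212517/25337  [C, D, E are collinear ∩ FE ⟂ CD]
   → E = (188990/25337, -212517/25337)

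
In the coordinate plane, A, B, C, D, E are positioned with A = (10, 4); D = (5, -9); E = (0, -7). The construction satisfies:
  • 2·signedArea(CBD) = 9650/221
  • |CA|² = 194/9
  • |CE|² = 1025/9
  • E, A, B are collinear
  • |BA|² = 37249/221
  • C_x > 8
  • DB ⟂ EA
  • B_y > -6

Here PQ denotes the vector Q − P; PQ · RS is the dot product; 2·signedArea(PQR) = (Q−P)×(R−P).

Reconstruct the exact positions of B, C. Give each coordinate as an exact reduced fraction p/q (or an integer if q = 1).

1. B_x = 280/221  [E, A, B are collinear ∩ DB ⟂ EA]
2. B_y = -1239/221  [E, A, B are collinear ∩ DB ⟂ EA]
   → B = (280/221, -1239/221)
3. C_x = 25/3  [line 750/221·x + 825/221·y + -5975/221 = 0 ∩ |CA|² = 194/9]
4. C_y = -1/3  [line 750/221·x + 825/221·y + -5975/221 = 0 ∩ |CA|² = 194/9]
   → C = (25/3, -1/3)

B = (280/221, -1239/221)
C = (25/3, -1/3)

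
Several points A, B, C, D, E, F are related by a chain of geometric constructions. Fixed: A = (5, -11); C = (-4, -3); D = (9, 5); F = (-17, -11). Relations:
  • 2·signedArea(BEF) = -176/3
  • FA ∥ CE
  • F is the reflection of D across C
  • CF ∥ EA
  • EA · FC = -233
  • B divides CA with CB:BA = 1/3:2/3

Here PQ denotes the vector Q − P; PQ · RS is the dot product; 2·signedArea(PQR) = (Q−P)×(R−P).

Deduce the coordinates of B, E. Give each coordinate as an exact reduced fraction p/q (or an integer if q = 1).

1. B_x = -1  [B divides CA with CB:BA = 1/3:2/3]
2. B_y = -17/3  [B divides CA with CB:BA = 1/3:2/3]
   → B = (-1, -17/3)
3. E_x = 18  [CF ∥ EA ∩ FA ∥ CE]
4. E_y = -3  [CF ∥ EA ∩ FA ∥ CE]
   → E = (18, -3)

B = (-1, -17/3)
E = (18, -3)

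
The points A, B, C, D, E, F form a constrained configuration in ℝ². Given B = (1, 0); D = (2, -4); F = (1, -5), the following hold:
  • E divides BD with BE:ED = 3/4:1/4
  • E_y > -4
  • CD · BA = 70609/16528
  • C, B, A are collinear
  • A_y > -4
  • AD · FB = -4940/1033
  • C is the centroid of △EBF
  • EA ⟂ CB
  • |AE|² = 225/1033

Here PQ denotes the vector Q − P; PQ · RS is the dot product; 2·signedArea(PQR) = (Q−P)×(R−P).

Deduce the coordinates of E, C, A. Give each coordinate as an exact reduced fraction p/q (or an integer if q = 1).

A = (5311/4132, -3144/1033)
C = (5/4, -8/3)
E = (7/4, -3)

1. E_x = 7/4  [E divides BD with BE:ED = 3/4:1/4]
2. E_y = -3  [E divides BD with BE:ED = 3/4:1/4]
   → E = (7/4, -3)
3. C_x = 5/4  [C is the centroid of △EBF]
4. C_y = -8/3  [C is the centroid of △EBF]
   → C = (5/4, -8/3)
5. A_x = 5311/4132  [C, B, A are collinear ∩ EA ⟂ CB]
6. A_y = -3144/1033  [C, B, A are collinear ∩ EA ⟂ CB]
   → A = (5311/4132, -3144/1033)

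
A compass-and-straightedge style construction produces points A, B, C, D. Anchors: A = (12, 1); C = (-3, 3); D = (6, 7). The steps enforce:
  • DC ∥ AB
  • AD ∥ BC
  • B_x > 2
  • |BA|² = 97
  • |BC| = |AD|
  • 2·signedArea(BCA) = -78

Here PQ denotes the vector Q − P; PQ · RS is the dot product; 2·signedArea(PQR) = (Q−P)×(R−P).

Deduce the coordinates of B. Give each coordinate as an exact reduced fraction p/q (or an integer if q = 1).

B = (3, -3)

1. B_x = 3  [AD ∥ BC ∩ DC ∥ AB]
2. B_y = -3  [AD ∥ BC ∩ DC ∥ AB]
   → B = (3, -3)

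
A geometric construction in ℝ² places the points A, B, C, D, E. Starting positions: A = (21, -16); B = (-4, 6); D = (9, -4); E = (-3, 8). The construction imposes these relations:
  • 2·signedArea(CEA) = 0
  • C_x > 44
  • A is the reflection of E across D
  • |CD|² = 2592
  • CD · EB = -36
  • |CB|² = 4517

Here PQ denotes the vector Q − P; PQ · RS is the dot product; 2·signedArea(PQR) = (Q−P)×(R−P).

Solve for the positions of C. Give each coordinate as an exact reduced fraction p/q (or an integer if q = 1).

1. C_x = 45  [2·signedArea(CEA) = 0 ∩ CD · EB = -36]
2. C_y = -40  [2·signedArea(CEA) = 0 ∩ CD · EB = -36]
   → C = (45, -40)

C = (45, -40)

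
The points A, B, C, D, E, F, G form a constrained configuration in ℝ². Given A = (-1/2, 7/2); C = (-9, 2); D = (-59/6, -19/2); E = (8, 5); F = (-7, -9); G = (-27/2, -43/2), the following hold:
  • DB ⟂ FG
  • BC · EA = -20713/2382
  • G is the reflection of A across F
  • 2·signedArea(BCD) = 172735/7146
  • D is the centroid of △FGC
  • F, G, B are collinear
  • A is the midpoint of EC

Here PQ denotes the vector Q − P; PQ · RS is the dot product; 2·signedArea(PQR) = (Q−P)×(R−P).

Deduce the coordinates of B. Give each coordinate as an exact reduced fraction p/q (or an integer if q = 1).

B = (-9299/1191, -12569/1191)

1. B_x = -9299/1191  [F, G, B are collinear ∩ DB ⟂ FG]
2. B_y = -12569/1191  [F, G, B are collinear ∩ DB ⟂ FG]
   → B = (-9299/1191, -12569/1191)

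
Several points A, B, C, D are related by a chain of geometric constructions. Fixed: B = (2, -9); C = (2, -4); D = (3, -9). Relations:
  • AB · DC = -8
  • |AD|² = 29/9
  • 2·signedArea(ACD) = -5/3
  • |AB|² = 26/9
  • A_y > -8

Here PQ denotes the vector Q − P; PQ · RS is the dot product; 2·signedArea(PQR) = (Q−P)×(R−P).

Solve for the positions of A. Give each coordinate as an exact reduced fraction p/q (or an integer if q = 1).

A = (7/3, -22/3)

1. A_x = 7/3  [2·signedArea(ACD) = -5/3 ∩ AB · DC = -8]
2. A_y = -22/3  [2·signedArea(ACD) = -5/3 ∩ AB · DC = -8]
   → A = (7/3, -22/3)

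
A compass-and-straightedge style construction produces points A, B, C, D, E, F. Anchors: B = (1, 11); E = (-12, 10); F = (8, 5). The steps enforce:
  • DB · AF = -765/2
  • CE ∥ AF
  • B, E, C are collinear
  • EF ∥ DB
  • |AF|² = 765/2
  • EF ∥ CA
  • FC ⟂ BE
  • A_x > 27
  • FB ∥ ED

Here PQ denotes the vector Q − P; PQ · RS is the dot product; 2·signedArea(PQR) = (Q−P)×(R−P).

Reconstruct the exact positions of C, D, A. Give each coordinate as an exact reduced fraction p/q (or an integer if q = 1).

1. C_x = 15/2  [B, E, C are collinear ∩ FC ⟂ BE]
2. C_y = 23/2  [B, E, C are collinear ∩ FC ⟂ BE]
   → C = (15/2, 23/2)
3. D_x = -19  [EF ∥ DB ∩ FB ∥ ED]
4. D_y = 16  [EF ∥ DB ∩ FB ∥ ED]
   → D = (-19, 16)
5. A_x = 55/2  [CE ∥ AF ∩ EF ∥ CA]
6. A_y = 13/2  [CE ∥ AF ∩ EF ∥ CA]
   → A = (55/2, 13/2)

A = (55/2, 13/2)
C = (15/2, 23/2)
D = (-19, 16)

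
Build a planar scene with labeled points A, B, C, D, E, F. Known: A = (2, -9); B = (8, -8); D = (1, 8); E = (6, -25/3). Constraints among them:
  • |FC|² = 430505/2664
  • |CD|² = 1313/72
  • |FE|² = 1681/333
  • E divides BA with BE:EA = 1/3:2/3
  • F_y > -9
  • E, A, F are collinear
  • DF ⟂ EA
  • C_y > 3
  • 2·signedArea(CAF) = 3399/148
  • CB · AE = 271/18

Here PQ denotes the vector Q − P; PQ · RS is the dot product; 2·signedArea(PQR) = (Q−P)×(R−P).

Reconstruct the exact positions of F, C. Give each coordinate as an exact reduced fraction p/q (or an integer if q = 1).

C = (9/4, 47/12)
F = (140/37, -322/37)

1. F_x = 140/37  [E, A, F are collinear ∩ DF ⟂ EA]
2. F_y = -322/37  [E, A, F are collinear ∩ DF ⟂ EA]
   → F = (140/37, -322/37)
3. C_x = 9/4  [2·signedArea(CAF) = 3399/148 ∩ CB · AE = 271/18]
4. C_y = 47/12  [2·signedArea(CAF) = 3399/148 ∩ CB · AE = 271/18]
   → C = (9/4, 47/12)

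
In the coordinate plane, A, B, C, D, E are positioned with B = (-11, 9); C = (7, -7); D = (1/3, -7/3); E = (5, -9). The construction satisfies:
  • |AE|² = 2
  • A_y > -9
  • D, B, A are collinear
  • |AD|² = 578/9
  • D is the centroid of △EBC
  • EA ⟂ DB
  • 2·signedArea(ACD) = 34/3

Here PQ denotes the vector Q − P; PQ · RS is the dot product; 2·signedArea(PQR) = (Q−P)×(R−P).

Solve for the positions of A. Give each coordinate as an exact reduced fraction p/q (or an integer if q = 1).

1. A_x = 6  [D, B, A are collinear ∩ EA ⟂ DB]
2. A_y = -8  [D, B, A are collinear ∩ EA ⟂ DB]
   → A = (6, -8)

A = (6, -8)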